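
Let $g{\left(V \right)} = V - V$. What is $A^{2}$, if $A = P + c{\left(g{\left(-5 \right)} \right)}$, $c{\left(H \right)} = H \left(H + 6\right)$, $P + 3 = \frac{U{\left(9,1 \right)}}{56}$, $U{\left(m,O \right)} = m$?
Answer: $\frac{25281}{3136} \approx 8.0615$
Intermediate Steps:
$P = - \frac{159}{56}$ ($P = -3 + \frac{9}{56} = - \frac{159}{56} \approx -2.8393$)
$g{\left(V \right)} = 0$
$c{\left(H \right)} = H \left(6 + H\right)$
$A = - \frac{159}{56}$ ($A = - \frac{159}{56} + 0 \left(6 + 0\right) = - \frac{159}{56} + 0 \cdot 6 = - \frac{159}{56} + 0 = - \frac{159}{56} \approx -2.8393$)
$A^{2} = \left(- \frac{159}{56}\right)^{2} = \frac{25281}{3136}$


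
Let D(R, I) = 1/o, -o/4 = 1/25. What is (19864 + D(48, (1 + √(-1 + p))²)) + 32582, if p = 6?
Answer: 209759/4 ≈ 52440.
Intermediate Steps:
o = -4/25 ≈ -0.16000
D(R, I) = -25/4 (D(R, I) = 1/(-4/25) = -25/4)
(19864 + D(48, (1 + √(-1 + p))²)) + 32582 = (19864 - 25/4) + 32582 = 79431/4 + 32582 = 209759/4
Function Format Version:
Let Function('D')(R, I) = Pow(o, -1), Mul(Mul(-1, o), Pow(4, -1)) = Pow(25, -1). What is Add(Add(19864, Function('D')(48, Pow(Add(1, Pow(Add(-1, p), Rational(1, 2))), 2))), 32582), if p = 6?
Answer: Rational(209759, 4) ≈ 52440.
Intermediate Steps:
o = Rational(-4, 25) (o = Mul(-4, Pow(25, -1)) = Mul(-4, Rational(1, 25)) = Rational(-4, 25) ≈ -0.16000)
Function('D')(R, I) = Rational(-25, 4) (Function('D')(R, I) = Pow(Rational(-4, 25), -1) = Rational(-25, 4))
Add(Add(19864, Function('D')(48, Pow(Add(1, Pow(Add(-1, p), Rational(1, 2))), 2))), 32582) = Add(Add(19864, Rational(-25, 4)), 32582) = Add(Rational(79431, 4), 32582) = Rational(209759, 4)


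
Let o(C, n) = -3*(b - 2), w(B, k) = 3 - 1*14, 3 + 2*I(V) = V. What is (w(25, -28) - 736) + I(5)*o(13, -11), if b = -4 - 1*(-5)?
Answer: -744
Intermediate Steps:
I(V) = -3/2 + V/2
b = 1 (b = -4 + 5 = 1)
w(B, k) = -11 (w(B, k) = 3 - 14 = -11)
o(C, n) = 3 (o(C, n) = -3*(1 - 2) = -3*(-1) = 3)
(w(25, -28) - 736) + I(5)*o(13, -11) = (-11 - 736) + (-3/2 + (½)*5)*3 = -747 + (-3/2 + 5/2)*3 = -747 + 1*3 = -747 + 3 = -744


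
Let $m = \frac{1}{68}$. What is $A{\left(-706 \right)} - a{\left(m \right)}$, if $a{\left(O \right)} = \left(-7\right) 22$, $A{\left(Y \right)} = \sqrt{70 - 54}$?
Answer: $158$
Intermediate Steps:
$A{\left(Y \right)} = 4$ ($A{\left(Y \right)} = \sqrt{16} = 4$)
$m = \frac{1}{68} \approx 0.014706$
$a{\left(O \right)} = -154$
$A{\left(-706 \right)} - a{\left(m \right)} = 4 - -154 = 4 + 154 = 158$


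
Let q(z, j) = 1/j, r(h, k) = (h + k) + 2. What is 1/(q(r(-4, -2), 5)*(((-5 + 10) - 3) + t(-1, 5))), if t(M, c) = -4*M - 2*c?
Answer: -5/4 ≈ -1.2500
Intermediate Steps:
r(h, k) = 2 + h + k
1/(q(r(-4, -2), 5)*(((-5 + 10) - 3) + t(-1, 5))) = 1/((((-5 + 10) - 3) + (-4*(-1) - 2*5))/5) = 1/(((5 - 3) + (4 - 10))/5) = 1/((2 - 6)/5) = 1/((⅕)*(-4)) = 1/(-⅘) = -5/4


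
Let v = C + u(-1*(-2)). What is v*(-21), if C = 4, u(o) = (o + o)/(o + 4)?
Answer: -98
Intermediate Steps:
u(o) = 2*o/(4 + o) (u(o) = (2*o)/(4 + o) = 2*o/(4 + o))
v = 14/3 (v = 4 + 2*(-1*(-2))/(4 - 1*(-2)) = 4 + 2*2/(4 + 2) = 4 + 2*2/6 = 4 + 2*2*(⅙) = 4 + ⅔ = 14/3 ≈ 4.6667)
v*(-21) = (14/3)*(-21) = -98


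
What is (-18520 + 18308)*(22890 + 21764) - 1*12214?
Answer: -9478862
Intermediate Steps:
(-18520 + 18308)*(22890 + 21764) - 1*12214 = -212*44654 - 12214 = -9466648 - 12214 = -9478862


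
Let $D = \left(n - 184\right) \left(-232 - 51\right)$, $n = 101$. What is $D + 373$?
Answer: $23862$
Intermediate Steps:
$D = 23489$ ($D = \left(101 - 184\right) \left(-232 - 51\right) = \left(-83\right) \left(-283\right) = 23489$)
$D + 373 = 23489 + 373 = 23862$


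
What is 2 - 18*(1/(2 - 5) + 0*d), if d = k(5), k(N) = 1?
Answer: 8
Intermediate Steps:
d = 1
2 - 18*(1/(2 - 5) + 0*d) = 2 - 18*(1/(2 - 5) + 0*1) = 2 - 18*(1/(-3) + 0) = 2 - 18*(-⅓ + 0) = 2 - 18*(-⅓) = 2 + 6 = 8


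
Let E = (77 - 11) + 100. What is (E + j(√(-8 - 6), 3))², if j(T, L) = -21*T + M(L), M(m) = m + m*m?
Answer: 25510 - 7476*I*√14 ≈ 25510.0 - 27973.0*I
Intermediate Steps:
E = 166 (E = 66 + 100 = 166)
M(m) = m + m²
j(T, L) = -21*T + L*(1 + L)
(E + j(√(-8 - 6), 3))² = (166 + (-21*√(-8 - 6) + 3*(1 + 3)))² = (166 + (-21*I*√14 + 3*4))² = (166 + (-21*I*√14 + 12))² = (166 + (12 - 21*I*√14))² = (178 - 21*I*√14)²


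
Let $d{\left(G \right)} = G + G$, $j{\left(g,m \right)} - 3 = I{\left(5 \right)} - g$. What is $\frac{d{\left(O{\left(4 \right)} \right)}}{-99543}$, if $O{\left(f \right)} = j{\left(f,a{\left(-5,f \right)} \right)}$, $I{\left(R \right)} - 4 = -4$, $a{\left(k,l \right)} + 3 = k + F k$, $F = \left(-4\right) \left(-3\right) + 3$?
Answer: $\frac{2}{99543} \approx 2.0092 \cdot 10^{-5}$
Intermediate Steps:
$F = 15$ ($F = 12 + 3 = 15$)
$a{\left(k,l \right)} = -3 + 16 k$ ($a{\left(k,l \right)} = -3 + \left(k + 15 k\right) = -3 + 16 k$)
$I{\left(R \right)} = 0$ ($I{\left(R \right)} = 4 - 4 = 0$)
$j{\left(g,m \right)} = 3 - g$ ($j{\left(g,m \right)} = 3 + \left(0 - g\right) = 3 - g$)
$O{\left(f \right)} = 3 - f$
$d{\left(G \right)} = 2 G$
$\frac{d{\left(O{\left(4 \right)} \right)}}{-99543} = \frac{2 \left(3 - 4\right)}{-99543} = 2 \left(3 - 4\right) \left(- \frac{1}{99543}\right) = 2 \left(-1\right) \left(- \frac{1}{99543}\right) = \left(-2\right) \left(- \frac{1}{99543}\right) = \frac{2}{99543}$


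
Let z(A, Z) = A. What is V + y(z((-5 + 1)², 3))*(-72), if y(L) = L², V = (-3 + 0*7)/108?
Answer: -663553/36 ≈ -18432.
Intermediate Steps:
V = -1/36 (V = (-3 + 0)*(1/108) = -3*1/108 = -1/36 ≈ -0.027778)
V + y(z((-5 + 1)², 3))*(-72) = -1/36 + ((-5 + 1)²)²*(-72) = -1/36 + ((-4)²)²*(-72) = -1/36 + 16²*(-72) = -1/36 + 256*(-72) = -1/36 - 18432 = -663553/36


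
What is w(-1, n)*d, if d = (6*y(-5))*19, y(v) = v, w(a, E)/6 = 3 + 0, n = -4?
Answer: -10260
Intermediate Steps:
w(a, E) = 18 (w(a, E) = 6*(3 + 0) = 6*3 = 18)
d = -570 (d = (6*(-5))*19 = -30*19 = -570)
w(-1, n)*d = 18*(-570) = -10260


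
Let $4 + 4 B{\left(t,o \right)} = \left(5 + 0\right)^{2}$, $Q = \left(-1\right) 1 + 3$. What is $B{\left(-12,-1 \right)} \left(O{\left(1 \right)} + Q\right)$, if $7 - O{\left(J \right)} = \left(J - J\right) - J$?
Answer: $\frac{105}{2} \approx 52.5$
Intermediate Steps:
$Q = 2$ ($Q = -1 + 3 = 2$)
$B{\left(t,o \right)} = \frac{21}{4}$ ($B{\left(t,o \right)} = -1 + \frac{\left(5 + 0\right)^{2}}{4} = -1 + \frac{5^{2}}{4} = -1 + \frac{1}{4} \cdot 25 = -1 + \frac{25}{4} = \frac{21}{4}$)
$O{\left(J \right)} = 7 + J$ ($O{\left(J \right)} = 7 - \left(\left(J - J\right) - J\right) = 7 - \left(0 - J\right) = 7 - - J = 7 + J$)
$B{\left(-12,-1 \right)} \left(O{\left(1 \right)} + Q\right) = \frac{21 \left(\left(7 + 1\right) + 2\right)}{4} = \frac{21 \left(8 + 2\right)}{4} = \frac{21}{4} \cdot 10 = \frac{105}{2}$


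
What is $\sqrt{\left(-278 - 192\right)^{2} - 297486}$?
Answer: $i \sqrt{76586} \approx 276.74 i$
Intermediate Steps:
$\sqrt{\left(-278 - 192\right)^{2} - 297486} = \sqrt{\left(-470\right)^{2} - 297486} = \sqrt{220900 - 297486} = \sqrt{-76586} = i \sqrt{76586}$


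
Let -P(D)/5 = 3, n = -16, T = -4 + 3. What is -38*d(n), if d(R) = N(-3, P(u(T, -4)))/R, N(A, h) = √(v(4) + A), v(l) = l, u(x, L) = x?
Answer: 19/8 ≈ 2.3750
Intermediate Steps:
T = -1
P(D) = -15 (P(D) = -5*3 = -15)
N(A, h) = √(4 + A)
d(R) = 1/R (d(R) = √(4 - 3)/R = √1/R = 1/R)
-38*d(n) = -38/(-16) = -38*(-1/16) = 19/8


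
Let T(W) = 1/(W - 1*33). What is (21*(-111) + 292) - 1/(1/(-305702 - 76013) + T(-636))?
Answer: -524313641/382384 ≈ -1371.2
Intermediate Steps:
T(W) = 1/(-33 + W) (T(W) = 1/(W - 33) = 1/(-33 + W))
(21*(-111) + 292) - 1/(1/(-305702 - 76013) + T(-636)) = (21*(-111) + 292) - 1/(1/(-305702 - 76013) + 1/(-33 - 636)) = (-2331 + 292) - 1/(1/(-381715) + 1/(-669)) = -2039 - 1/(-1/381715 - 1/669) = -2039 - 1/(-382384/255367335) = -2039 - 1*(-255367335/382384) = -2039 + 255367335/382384 = -524313641/382384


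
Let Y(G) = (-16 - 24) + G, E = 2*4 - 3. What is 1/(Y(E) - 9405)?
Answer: -1/9440 ≈ -0.00010593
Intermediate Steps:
E = 5 (E = 8 - 3 = 5)
Y(G) = -40 + G
1/(Y(E) - 9405) = 1/((-40 + 5) - 9405) = 1/(-35 - 9405) = 1/(-9440) = -1/9440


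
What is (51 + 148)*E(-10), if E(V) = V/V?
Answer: 199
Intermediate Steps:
E(V) = 1
(51 + 148)*E(-10) = (51 + 148)*1 = 199*1 = 199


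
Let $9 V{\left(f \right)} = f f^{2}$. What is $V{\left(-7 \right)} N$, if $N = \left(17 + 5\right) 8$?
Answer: $- \frac{60368}{9} \approx -6707.6$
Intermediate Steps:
$V{\left(f \right)} = \frac{f^{3}}{9}$ ($V{\left(f \right)} = \frac{f f^{2}}{9} = \frac{f^{3}}{9}$)
$N = 176$ ($N = 22 \cdot 8 = 176$)
$V{\left(-7 \right)} N = \frac{\left(-7\right)^{3}}{9} \cdot 176 = \frac{1}{9} \left(-343\right) 176 = \left(- \frac{343}{9}\right) 176 = - \frac{60368}{9}$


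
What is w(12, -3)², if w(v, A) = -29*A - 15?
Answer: 5184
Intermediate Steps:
w(v, A) = -15 - 29*A
w(12, -3)² = (-15 - 29*(-3))² = (-15 + 87)² = 72² = 5184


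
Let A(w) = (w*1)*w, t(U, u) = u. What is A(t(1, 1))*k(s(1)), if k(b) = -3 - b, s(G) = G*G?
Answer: -4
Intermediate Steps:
s(G) = G²
A(w) = w² (A(w) = w*w = w²)
A(t(1, 1))*k(s(1)) = 1²*(-3 - 1*1²) = 1*(-3 - 1*1) = 1*(-3 - 1) = 1*(-4) = -4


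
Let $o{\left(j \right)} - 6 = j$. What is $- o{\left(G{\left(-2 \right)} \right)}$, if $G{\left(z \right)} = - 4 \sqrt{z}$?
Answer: $-6 + 4 i \sqrt{2} \approx -6.0 + 5.6569 i$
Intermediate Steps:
$o{\left(j \right)} = 6 + j$
$- o{\left(G{\left(-2 \right)} \right)} = - (6 - 4 \sqrt{-2}) = - (6 - 4 i \sqrt{2}) = -6 + 4 i \sqrt{2}$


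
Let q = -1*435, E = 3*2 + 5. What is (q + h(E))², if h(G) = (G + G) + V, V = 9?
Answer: 163216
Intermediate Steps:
E = 11 (E = 6 + 5 = 11)
h(G) = 9 + 2*G (h(G) = (G + G) + 9 = 2*G + 9 = 9 + 2*G)
q = -435
(q + h(E))² = (-435 + (9 + 2*11))² = (-435 + (9 + 22))² = (-435 + 31)² = (-404)² = 163216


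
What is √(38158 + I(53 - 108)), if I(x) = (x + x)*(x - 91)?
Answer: √54218 ≈ 232.85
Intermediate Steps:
I(x) = 2*x*(-91 + x) (I(x) = (2*x)*(-91 + x) = 2*x*(-91 + x))
√(38158 + I(53 - 108)) = √(38158 + 2*(53 - 108)*(-91 + (53 - 108))) = √(38158 + 2*(-55)*(-91 - 55)) = √(38158 + 2*(-55)*(-146)) = √(38158 + 16060) = √54218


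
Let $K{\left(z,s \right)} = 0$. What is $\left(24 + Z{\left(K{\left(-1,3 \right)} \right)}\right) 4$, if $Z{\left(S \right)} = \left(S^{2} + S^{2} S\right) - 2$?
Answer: $88$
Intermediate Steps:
$Z{\left(S \right)} = -2 + S^{2} + S^{3}$ ($Z{\left(S \right)} = \left(S^{2} + S^{3}\right) - 2 = -2 + S^{2} + S^{3}$)
$\left(24 + Z{\left(K{\left(-1,3 \right)} \right)}\right) 4 = \left(24 + \left(-2 + 0^{2} + 0^{3}\right)\right) 4 = \left(24 + \left(-2 + 0 + 0\right)\right) 4 = \left(24 - 2\right) 4 = 22 \cdot 4 = 88$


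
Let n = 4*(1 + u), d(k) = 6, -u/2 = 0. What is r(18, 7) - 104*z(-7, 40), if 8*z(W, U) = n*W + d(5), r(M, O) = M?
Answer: 304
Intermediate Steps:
u = 0 (u = -2*0 = 0)
n = 4 (n = 4*(1 + 0) = 4*1 = 4)
z(W, U) = ¾ + W/2 (z(W, U) = (4*W + 6)/8 = (6 + 4*W)/8 = ¾ + W/2)
r(18, 7) - 104*z(-7, 40) = 18 - 104*(¾ + (½)*(-7)) = 18 - 104*(¾ - 7/2) = 18 - 104*(-11/4) = 18 + 286 = 304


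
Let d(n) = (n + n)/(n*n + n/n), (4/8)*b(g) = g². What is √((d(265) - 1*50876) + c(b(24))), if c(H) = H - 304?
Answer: 7*I*√1258788795563/35113 ≈ 223.67*I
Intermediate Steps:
b(g) = 2*g²
c(H) = -304 + H
d(n) = 2*n/(1 + n²) (d(n) = (2*n)/(n² + 1) = (2*n)/(1 + n²) = 2*n/(1 + n²))
√((d(265) - 1*50876) + c(b(24))) = √((2*265/(1 + 265²) - 1*50876) + (-304 + 2*24²)) = √((2*265/(1 + 70225) - 50876) + (-304 + 2*576)) = √((2*265/70226 - 50876) + (-304 + 1152)) = √((2*265*(1/70226) - 50876) + 848) = √((265/35113 - 50876) + 848) = √(-1786408723/35113 + 848) = √(-1756632899/35113) = 7*I*√1258788795563/35113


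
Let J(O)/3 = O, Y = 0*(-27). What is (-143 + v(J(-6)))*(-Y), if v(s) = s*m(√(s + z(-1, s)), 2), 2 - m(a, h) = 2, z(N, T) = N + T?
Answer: 0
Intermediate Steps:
Y = 0
J(O) = 3*O
m(a, h) = 0 (m(a, h) = 2 - 1*2 = 2 - 2 = 0)
v(s) = 0 (v(s) = s*0 = 0)
(-143 + v(J(-6)))*(-Y) = (-143 + 0)*(-1*0) = -143*0 = 0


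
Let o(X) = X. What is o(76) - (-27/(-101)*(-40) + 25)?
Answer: 6231/101 ≈ 61.693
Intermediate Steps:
o(76) - (-27/(-101)*(-40) + 25) = 76 - (-27/(-101)*(-40) + 25) = 76 - (-27*(-1/101)*(-40) + 25) = 76 - ((27/101)*(-40) + 25) = 76 - (-1080/101 + 25) = 76 - 1*1445/101 = 76 - 1445/101 = 6231/101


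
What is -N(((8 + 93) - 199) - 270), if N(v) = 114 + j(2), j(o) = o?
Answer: -116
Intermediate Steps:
N(v) = 116 (N(v) = 114 + 2 = 116)
-N(((8 + 93) - 199) - 270) = -1*116 = -116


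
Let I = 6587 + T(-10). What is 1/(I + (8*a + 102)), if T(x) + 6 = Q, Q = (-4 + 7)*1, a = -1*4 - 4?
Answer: 1/6622 ≈ 0.00015101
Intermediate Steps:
a = -8 (a = -4 - 4 = -8)
Q = 3 (Q = 3*1 = 3)
T(x) = -3 (T(x) = -6 + 3 = -3)
I = 6584 (I = 6587 - 3 = 6584)
1/(I + (8*a + 102)) = 1/(6584 + (8*(-8) + 102)) = 1/(6584 + (-64 + 102)) = 1/(6584 + 38) = 1/6622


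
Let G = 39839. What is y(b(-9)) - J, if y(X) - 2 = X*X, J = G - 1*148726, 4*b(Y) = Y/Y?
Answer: 1742225/16 ≈ 1.0889e+5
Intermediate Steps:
b(Y) = ¼ (b(Y) = (Y/Y)/4 = (¼)*1 = ¼)
J = -108887 (J = 39839 - 1*148726 = 39839 - 148726 = -108887)
y(X) = 2 + X² (y(X) = 2 + X*X = 2 + X²)
y(b(-9)) - J = (2 + (¼)²) - 1*(-108887) = (2 + 1/16) + 108887 = 33/16 + 108887 = 1742225/16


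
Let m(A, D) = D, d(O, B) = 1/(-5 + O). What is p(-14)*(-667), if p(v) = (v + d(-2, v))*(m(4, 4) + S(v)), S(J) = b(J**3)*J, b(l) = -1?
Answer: 1188594/7 ≈ 1.6980e+5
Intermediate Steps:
S(J) = -J
p(v) = (4 - v)*(-1/7 + v) (p(v) = (v + 1/(-5 - 2))*(4 - v) = (v + 1/(-7))*(4 - v) = (v - 1/7)*(4 - v) = (-1/7 + v)*(4 - v) = (4 - v)*(-1/7 + v))
p(-14)*(-667) = (-4/7 - 1*(-14)**2 + (29/7)*(-14))*(-667) = (-4/7 - 1*196 - 58)*(-667) = (-4/7 - 196 - 58)*(-667) = -1782/7*(-667) = 1188594/7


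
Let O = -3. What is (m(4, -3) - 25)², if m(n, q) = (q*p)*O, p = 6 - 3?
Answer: 4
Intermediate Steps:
p = 3
m(n, q) = -9*q (m(n, q) = (q*3)*(-3) = (3*q)*(-3) = -9*q)
(m(4, -3) - 25)² = (-9*(-3) - 25)² = (27 - 25)² = 2² = 4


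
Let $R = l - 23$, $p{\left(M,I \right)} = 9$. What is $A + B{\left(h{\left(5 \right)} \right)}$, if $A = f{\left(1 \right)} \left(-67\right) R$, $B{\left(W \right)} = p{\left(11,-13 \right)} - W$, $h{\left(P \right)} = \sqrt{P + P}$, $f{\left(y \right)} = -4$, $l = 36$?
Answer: $3493 - \sqrt{10} \approx 3489.8$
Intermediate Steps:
$h{\left(P \right)} = \sqrt{2} \sqrt{P}$ ($h{\left(P \right)} = \sqrt{2 P} = \sqrt{2} \sqrt{P}$)
$R = 13$ ($R = 36 - 23 = 13$)
$B{\left(W \right)} = 9 - W$
$A = 3484$ ($A = \left(-4\right) \left(-67\right) 13 = 268 \cdot 13 = 3484$)
$A + B{\left(h{\left(5 \right)} \right)} = 3484 + \left(9 - \sqrt{2} \sqrt{5}\right) = 3484 + \left(9 - \sqrt{10}\right) = 3493 - \sqrt{10}$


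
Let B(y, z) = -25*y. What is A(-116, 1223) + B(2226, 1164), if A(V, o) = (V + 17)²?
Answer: -45849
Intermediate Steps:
A(V, o) = (17 + V)²
A(-116, 1223) + B(2226, 1164) = (17 - 116)² - 25*2226 = (-99)² - 55650 = 9801 - 55650 = -45849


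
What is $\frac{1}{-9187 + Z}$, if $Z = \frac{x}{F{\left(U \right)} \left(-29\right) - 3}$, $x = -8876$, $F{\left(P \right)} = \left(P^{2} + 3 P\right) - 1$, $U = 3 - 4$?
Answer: $- \frac{3}{27878} \approx -0.00010761$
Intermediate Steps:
$U = -1$
$F{\left(P \right)} = -1 + P^{2} + 3 P$
$Z = - \frac{317}{3}$ ($Z = - \frac{8876}{\left(-1 + \left(-1\right)^{2} + 3 \left(-1\right)\right) \left(-29\right) - 3} = - \frac{8876}{\left(-1 + 1 - 3\right) \left(-29\right) - 3} = - \frac{8876}{\left(-3\right) \left(-29\right) - 3} = - \frac{8876}{87 - 3} = - \frac{8876}{84} = \left(-8876\right) \frac{1}{84} = - \frac{317}{3} \approx -105.67$)
$\frac{1}{-9187 + Z} = \frac{1}{-9187 - \frac{317}{3}} = \frac{1}{- \frac{27878}{3}} = - \frac{3}{27878}$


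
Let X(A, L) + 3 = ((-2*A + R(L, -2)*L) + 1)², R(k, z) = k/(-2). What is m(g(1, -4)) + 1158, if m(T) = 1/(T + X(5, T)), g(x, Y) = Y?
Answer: 326557/282 ≈ 1158.0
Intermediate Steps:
R(k, z) = -k/2 (R(k, z) = k*(-½) = -k/2)
X(A, L) = -3 + (1 - 2*A - L²/2)² (X(A, L) = -3 + ((-2*A + (-L/2)*L) + 1)² = -3 + ((-2*A - L²/2) + 1)² = -3 + (1 - 2*A - L²/2)²)
m(T) = 1/(-3 + T + (-18 - T²)²/4) (m(T) = 1/(T + (-3 + (2 - T² - 4*5)²/4)) = 1/(T + (-3 + (2 - T² - 20)²/4)) = 1/(T + (-3 + (-18 - T²)²/4)) = 1/(-3 + T + (-18 - T²)²/4))
m(g(1, -4)) + 1158 = 4/(-12 + (18 + (-4)²)² + 4*(-4)) + 1158 = 4/(-12 + (18 + 16)² - 16) + 1158 = 4/(-12 + 34² - 16) + 1158 = 4/(-12 + 1156 - 16) + 1158 = 4/1128 + 1158 = 4*(1/1128) + 1158 = 1/282 + 1158 = 326557/282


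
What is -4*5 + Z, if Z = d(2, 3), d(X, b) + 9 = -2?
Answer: -31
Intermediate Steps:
d(X, b) = -11 (d(X, b) = -9 - 2 = -11)
Z = -11
-4*5 + Z = -4*5 - 11 = -20 - 11 = -31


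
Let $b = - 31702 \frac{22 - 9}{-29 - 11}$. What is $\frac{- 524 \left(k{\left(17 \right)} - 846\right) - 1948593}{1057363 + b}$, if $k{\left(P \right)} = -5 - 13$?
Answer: $- \frac{29917140}{21353323} \approx -1.4011$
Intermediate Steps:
$k{\left(P \right)} = -18$ ($k{\left(P \right)} = -5 - 13 = -18$)
$b = \frac{206063}{20}$ ($b = - 31702 \frac{13}{-40} = - 31702 \cdot 13 \left(- \frac{1}{40}\right) = \left(-31702\right) \left(- \frac{13}{40}\right) = \frac{206063}{20} \approx 10303.0$)
$\frac{- 524 \left(k{\left(17 \right)} - 846\right) - 1948593}{1057363 + b} = \frac{- 524 \left(-18 - 846\right) - 1948593}{1057363 + \frac{206063}{20}} = \frac{\left(-524\right) \left(-864\right) - 1948593}{\frac{21353323}{20}} = \left(452736 - 1948593\right) \frac{20}{21353323} = \left(-1495857\right) \frac{20}{21353323} = - \frac{29917140}{21353323}$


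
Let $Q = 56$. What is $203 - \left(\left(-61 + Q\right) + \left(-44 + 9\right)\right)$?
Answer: $243$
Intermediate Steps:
$203 - \left(\left(-61 + Q\right) + \left(-44 + 9\right)\right) = 203 - \left(\left(-61 + 56\right) + \left(-44 + 9\right)\right) = 203 - \left(-5 - 35\right) = 203 - -40 = 203 + 40 = 243$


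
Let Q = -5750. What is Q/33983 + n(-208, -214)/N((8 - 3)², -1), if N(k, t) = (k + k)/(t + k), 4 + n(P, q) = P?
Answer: -86596502/849575 ≈ -101.93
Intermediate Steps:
n(P, q) = -4 + P
N(k, t) = 2*k/(k + t) (N(k, t) = (2*k)/(k + t) = 2*k/(k + t))
Q/33983 + n(-208, -214)/N((8 - 3)², -1) = -5750/33983 + (-4 - 208)/((2*(8 - 3)²/((8 - 3)² - 1))) = -5750*1/33983 - 212/(2*5²/(5² - 1)) = -5750/33983 - 212/(2*25/(25 - 1)) = -5750/33983 - 212/(2*25/24) = -5750/33983 - 212/(2*25*(1/24)) = -5750/33983 - 212/25/12 = -5750/33983 - 212*12/25 = -5750/33983 - 2544/25 = -86596502/849575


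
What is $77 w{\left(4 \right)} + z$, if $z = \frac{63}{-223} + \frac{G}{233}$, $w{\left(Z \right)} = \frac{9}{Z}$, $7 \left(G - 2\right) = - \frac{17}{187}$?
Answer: $\frac{2768199543}{16003372} \approx 172.98$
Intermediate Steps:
$G = \frac{153}{77}$ ($G = 2 + \frac{\left(-17\right) \frac{1}{187}}{7} = 2 + \frac{1}{7} \left(- \frac{1}{11}\right) = 2 - \frac{1}{77} = \frac{153}{77} \approx 1.987$)
$z = - \frac{1096164}{4000843}$ ($z = \frac{63}{-223} + \frac{153}{77 \cdot 233} = 63 \left(- \frac{1}{223}\right) + \frac{153}{77} \cdot \frac{1}{233} = - \frac{63}{223} + \frac{153}{17941} = - \frac{1096164}{4000843} \approx -0.27398$)
$77 w{\left(4 \right)} + z = 77 \cdot \frac{9}{4} - \frac{1096164}{4000843} = \frac{693}{4} - \frac{1096164}{4000843} = \frac{2768199543}{16003372}$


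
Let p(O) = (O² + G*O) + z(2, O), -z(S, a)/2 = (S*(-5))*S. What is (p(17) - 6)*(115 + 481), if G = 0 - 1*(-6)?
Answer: 253300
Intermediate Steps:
z(S, a) = 10*S² (z(S, a) = -2*S*(-5)*S = -2*(-5*S)*S = -(-10)*S² = 10*S²)
G = 6 (G = 0 + 6 = 6)
p(O) = 40 + O² + 6*O (p(O) = (O² + 6*O) + 10*2² = (O² + 6*O) + 10*4 = (O² + 6*O) + 40 = 40 + O² + 6*O)
(p(17) - 6)*(115 + 481) = ((40 + 17² + 6*17) - 6)*(115 + 481) = ((40 + 289 + 102) - 6)*596 = (431 - 6)*596 = 425*596 = 253300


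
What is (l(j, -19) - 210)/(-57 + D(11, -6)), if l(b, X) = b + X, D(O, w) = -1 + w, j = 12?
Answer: 217/64 ≈ 3.3906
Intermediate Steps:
l(b, X) = X + b
(l(j, -19) - 210)/(-57 + D(11, -6)) = ((-19 + 12) - 210)/(-57 + (-1 - 6)) = (-7 - 210)/(-57 - 7) = -217/(-64) = -217*(-1/64) = 217/64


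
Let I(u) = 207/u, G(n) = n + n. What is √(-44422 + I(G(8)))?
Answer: I*√710545/4 ≈ 210.73*I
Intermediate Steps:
G(n) = 2*n
√(-44422 + I(G(8))) = √(-44422 + 207/((2*8))) = √(-44422 + 207/16) = √(-710545/16) = I*√710545/4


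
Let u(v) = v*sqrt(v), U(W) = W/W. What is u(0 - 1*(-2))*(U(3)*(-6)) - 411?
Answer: -411 - 12*sqrt(2) ≈ -427.97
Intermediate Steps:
U(W) = 1
u(v) = v**(3/2)
u(0 - 1*(-2))*(U(3)*(-6)) - 411 = (0 - 1*(-2))**(3/2)*(1*(-6)) - 411 = (0 + 2)**(3/2)*(-6) - 411 = 2**(3/2)*(-6) - 411 = (2*sqrt(2))*(-6) - 411 = -12*sqrt(2) - 411 = -411 - 12*sqrt(2)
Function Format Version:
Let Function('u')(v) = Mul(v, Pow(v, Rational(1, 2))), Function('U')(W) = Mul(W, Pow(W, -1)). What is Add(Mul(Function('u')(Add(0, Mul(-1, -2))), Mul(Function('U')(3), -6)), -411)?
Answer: Add(-411, Mul(-12, Pow(2, Rational(1, 2)))) ≈ -427.97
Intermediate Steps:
Function('U')(W) = 1
Function('u')(v) = Pow(v, Rational(3, 2))
Add(Mul(Function('u')(Add(0, Mul(-1, -2))), Mul(Function('U')(3), -6)), -411) = Add(Mul(Pow(Add(0, Mul(-1, -2)), Rational(3, 2)), Mul(1, -6)), -411) = Add(Mul(Pow(Add(0, 2), Rational(3, 2)), -6), -411) = Add(Mul(Pow(2, Rational(3, 2)), -6), -411) = Add(Mul(Mul(2, Pow(2, Rational(1, 2))), -6), -411) = Add(Mul(-12, Pow(2, Rational(1, 2))), -411) = Add(-411, Mul(-12, Pow(2, Rational(1, 2))))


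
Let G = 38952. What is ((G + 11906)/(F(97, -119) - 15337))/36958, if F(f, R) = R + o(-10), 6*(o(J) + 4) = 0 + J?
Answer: -76287/857148415 ≈ -8.9001e-5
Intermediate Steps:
o(J) = -4 + J/6 (o(J) = -4 + (0 + J)/6 = -4 + J/6)
F(f, R) = -17/3 + R (F(f, R) = R + (-4 + (1/6)*(-10)) = R + (-4 - 5/3) = R - 17/3 = -17/3 + R)
((G + 11906)/(F(97, -119) - 15337))/36958 = ((38952 + 11906)/((-17/3 - 119) - 15337))/36958 = (50858/(-374/3 - 15337))*(1/36958) = (50858/(-46385/3))*(1/36958) = (50858*(-3/46385))*(1/36958) = -152574/46385*1/36958 = -76287/857148415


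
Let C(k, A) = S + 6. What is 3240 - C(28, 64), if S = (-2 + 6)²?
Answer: 3218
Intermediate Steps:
S = 16 (S = 4² = 16)
C(k, A) = 22 (C(k, A) = 16 + 6 = 22)
3240 - C(28, 64) = 3240 - 1*22 = 3240 - 22 = 3218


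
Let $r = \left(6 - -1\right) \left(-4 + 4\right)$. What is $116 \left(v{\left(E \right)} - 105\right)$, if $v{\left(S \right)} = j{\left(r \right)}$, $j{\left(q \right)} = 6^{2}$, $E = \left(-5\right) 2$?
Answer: $-8004$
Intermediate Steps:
$E = -10$
$r = 0$ ($r = \left(6 + 1\right) 0 = 7 \cdot 0 = 0$)
$j{\left(q \right)} = 36$
$v{\left(S \right)} = 36$
$116 \left(v{\left(E \right)} - 105\right) = 116 \left(36 - 105\right) = 116 \left(-69\right) = -8004$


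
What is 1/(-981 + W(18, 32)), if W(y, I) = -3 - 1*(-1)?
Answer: -1/983 ≈ -0.0010173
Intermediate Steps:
W(y, I) = -2 (W(y, I) = -3 + 1 = -2)
1/(-981 + W(18, 32)) = 1/(-981 - 2) = 1/(-983) = -1/983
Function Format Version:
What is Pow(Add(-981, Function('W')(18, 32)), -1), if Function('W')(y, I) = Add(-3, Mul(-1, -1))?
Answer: Rational(-1, 983) ≈ -0.0010173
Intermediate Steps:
Function('W')(y, I) = -2 (Function('W')(y, I) = Add(-3, 1) = -2)
Pow(Add(-981, Function('W')(18, 32)), -1) = Pow(Add(-981, -2), -1) = Pow(-983, -1) = Rational(-1, 983)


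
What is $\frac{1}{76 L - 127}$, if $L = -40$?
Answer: $- \frac{1}{3167} \approx -0.00031576$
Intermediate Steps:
$\frac{1}{76 L - 127} = \frac{1}{76 \left(-40\right) - 127} = \frac{1}{-3040 - 127} = \frac{1}{-3167} = - \frac{1}{3167}$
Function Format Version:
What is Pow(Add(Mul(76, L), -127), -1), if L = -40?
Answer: Rational(-1, 3167) ≈ -0.00031576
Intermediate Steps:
Pow(Add(Mul(76, L), -127), -1) = Pow(Add(Mul(76, -40), -127), -1) = Pow(Add(-3040, -127), -1) = Pow(-3167, -1) = Rational(-1, 3167)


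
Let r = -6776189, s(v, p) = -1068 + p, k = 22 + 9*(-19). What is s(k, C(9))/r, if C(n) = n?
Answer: 1059/6776189 ≈ 0.00015628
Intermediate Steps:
k = -149 (k = 22 - 171 = -149)
s(k, C(9))/r = (-1068 + 9)/(-6776189) = -1059*(-1/6776189) = 1059/6776189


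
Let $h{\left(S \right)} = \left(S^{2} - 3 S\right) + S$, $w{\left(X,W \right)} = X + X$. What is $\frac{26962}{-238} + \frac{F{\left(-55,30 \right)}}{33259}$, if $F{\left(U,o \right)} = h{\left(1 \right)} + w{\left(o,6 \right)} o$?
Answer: $- \frac{26361794}{232813} \approx -113.23$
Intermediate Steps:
$w{\left(X,W \right)} = 2 X$
$h{\left(S \right)} = S^{2} - 2 S$
$F{\left(U,o \right)} = -1 + 2 o^{2}$ ($F{\left(U,o \right)} = 1 \left(-2 + 1\right) + 2 o o = 1 \left(-1\right) + 2 o^{2} = -1 + 2 o^{2}$)
$\frac{26962}{-238} + \frac{F{\left(-55,30 \right)}}{33259} = \frac{26962}{-238} + \frac{-1 + 2 \cdot 30^{2}}{33259} = 26962 \left(- \frac{1}{238}\right) + \left(-1 + 2 \cdot 900\right) \frac{1}{33259} = - \frac{793}{7} + \left(-1 + 1800\right) \frac{1}{33259} = - \frac{793}{7} + 1799 \cdot \frac{1}{33259} = - \frac{793}{7} + \frac{1799}{33259} = - \frac{26361794}{232813}$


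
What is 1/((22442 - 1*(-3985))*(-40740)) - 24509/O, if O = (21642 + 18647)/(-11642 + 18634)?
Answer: -184499800466909729/43376586998220 ≈ -4253.4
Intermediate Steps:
O = 40289/6992 ≈ 5.7622
1/((22442 - 1*(-3985))*(-40740)) - 24509/O = 1/((22442 - 1*(-3985))*(-40740)) - 24509/40289/6992 = -1/40740/(22442 + 3985) - 24509*6992/40289 = -1/40740/26427 - 171366928/40289 = (1/26427)*(-1/40740) - 171366928/40289 = -1/1076635980 - 171366928/40289 = -184499800466909729/43376586998220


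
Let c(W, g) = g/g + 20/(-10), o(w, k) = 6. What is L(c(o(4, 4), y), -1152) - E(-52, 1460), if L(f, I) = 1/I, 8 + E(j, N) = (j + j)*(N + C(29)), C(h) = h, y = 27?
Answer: 178403327/1152 ≈ 1.5486e+5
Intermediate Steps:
c(W, g) = -1 (c(W, g) = 1 + 20*(-⅒) = 1 - 2 = -1)
E(j, N) = -8 + 2*j*(29 + N) (E(j, N) = -8 + (j + j)*(N + 29) = -8 + (2*j)*(29 + N) = -8 + 2*j*(29 + N))
L(c(o(4, 4), y), -1152) - E(-52, 1460) = 1/(-1152) - (-8 + 58*(-52) + 2*1460*(-52)) = -1/1152 - (-8 - 3016 - 151840) = -1/1152 - 1*(-154864) = -1/1152 + 154864 = 178403327/1152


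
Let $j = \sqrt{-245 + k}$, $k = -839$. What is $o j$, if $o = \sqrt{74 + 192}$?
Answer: $2 i \sqrt{72086} \approx 536.98 i$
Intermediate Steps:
$o = \sqrt{266} \approx 16.31$
$j = 2 i \sqrt{271}$ ($j = \sqrt{-245 - 839} = \sqrt{-1084} = 2 i \sqrt{271} \approx 32.924 i$)
$o j = \sqrt{266} \cdot 2 i \sqrt{271} = 2 i \sqrt{72086}$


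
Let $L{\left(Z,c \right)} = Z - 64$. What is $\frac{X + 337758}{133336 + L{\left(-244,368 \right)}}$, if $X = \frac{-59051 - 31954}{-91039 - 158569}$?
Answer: $\frac{12043884267}{4743550432} \approx 2.539$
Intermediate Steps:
$L{\left(Z,c \right)} = -64 + Z$
$X = \frac{91005}{249608}$ ($X = - \frac{91005}{-249608} = \left(-91005\right) \left(- \frac{1}{249608}\right) = \frac{91005}{249608} \approx 0.36459$)
$\frac{X + 337758}{133336 + L{\left(-244,368 \right)}} = \frac{\frac{91005}{249608} + 337758}{133336 - 308} = \frac{84307189869}{249608 \left(133336 - 308\right)} = \frac{84307189869}{249608 \cdot 133028} = \frac{84307189869}{249608} \cdot \frac{1}{133028} = \frac{12043884267}{4743550432}$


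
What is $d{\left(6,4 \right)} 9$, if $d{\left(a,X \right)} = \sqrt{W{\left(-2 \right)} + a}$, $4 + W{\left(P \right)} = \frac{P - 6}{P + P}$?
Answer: $18$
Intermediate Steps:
$W{\left(P \right)} = -4 + \frac{-6 + P}{2 P}$ ($W{\left(P \right)} = -4 + \frac{P - 6}{P + P} = -4 + \frac{P - 6}{2 P} = -4 + \left(-6 + P\right) \frac{1}{2 P} = -4 + \frac{-6 + P}{2 P}$)
$d{\left(a,X \right)} = \sqrt{-2 + a}$ ($d{\left(a,X \right)} = \sqrt{\left(- \frac{7}{2} - \frac{3}{-2}\right) + a} = \sqrt{\left(- \frac{7}{2} - - \frac{3}{2}\right) + a} = \sqrt{\left(- \frac{7}{2} + \frac{3}{2}\right) + a} = \sqrt{-2 + a}$)
$d{\left(6,4 \right)} 9 = \sqrt{-2 + 6} \cdot 9 = \sqrt{4} \cdot 9 = 2 \cdot 9 = 18$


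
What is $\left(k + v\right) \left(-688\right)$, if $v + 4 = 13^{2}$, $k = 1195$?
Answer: $-935680$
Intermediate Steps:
$v = 165$ ($v = -4 + 13^{2} = -4 + 169 = 165$)
$\left(k + v\right) \left(-688\right) = \left(1195 + 165\right) \left(-688\right) = 1360 \left(-688\right) = -935680$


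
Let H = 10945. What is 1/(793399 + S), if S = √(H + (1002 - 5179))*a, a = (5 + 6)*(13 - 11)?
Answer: 793399/629478697489 - 264*√47/629478697489 ≈ 1.2575e-6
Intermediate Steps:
a = 22 (a = 11*2 = 22)
S = 264*√47 (S = √(10945 + (1002 - 5179))*22 = √(10945 - 4177)*22 = √6768*22 = (12*√47)*22 = 264*√47 ≈ 1809.9)
1/(793399 + S) = 1/(793399 + 264*√47)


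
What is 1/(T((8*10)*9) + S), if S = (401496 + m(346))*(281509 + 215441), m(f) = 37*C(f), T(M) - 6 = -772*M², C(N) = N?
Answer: 1/205485186306 ≈ 4.8665e-12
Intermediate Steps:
T(M) = 6 - 772*M²
m(f) = 37*f
S = 205885391100 (S = (401496 + 37*346)*(281509 + 215441) = (401496 + 12802)*496950 = 414298*496950 = 205885391100)
1/(T((8*10)*9) + S) = 1/((6 - 772*((8*10)*9)²) + 205885391100) = 1/((6 - 772*(80*9)²) + 205885391100) = 1/((6 - 772*720²) + 205885391100) = 1/((6 - 772*518400) + 205885391100) = 1/((6 - 400204800) + 205885391100) = 1/(-400204794 + 205885391100) = 1/205485186306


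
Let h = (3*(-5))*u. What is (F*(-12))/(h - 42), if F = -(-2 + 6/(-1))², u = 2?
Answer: -32/3 ≈ -10.667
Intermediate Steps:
h = -30 (h = (3*(-5))*2 = -15*2 = -30)
F = -64 (F = -(-2 + 6*(-1))² = -(-2 - 6)² = -1*(-8)² = -1*64 = -64)
(F*(-12))/(h - 42) = (-64*(-12))/(-30 - 42) = 768/(-72) = 768*(-1/72) = -32/3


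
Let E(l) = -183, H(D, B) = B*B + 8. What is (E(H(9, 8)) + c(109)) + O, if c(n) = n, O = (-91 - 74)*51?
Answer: -8489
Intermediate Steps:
H(D, B) = 8 + B² (H(D, B) = B² + 8 = 8 + B²)
O = -8415 (O = -165*51 = -8415)
(E(H(9, 8)) + c(109)) + O = (-183 + 109) - 8415 = -74 - 8415 = -8489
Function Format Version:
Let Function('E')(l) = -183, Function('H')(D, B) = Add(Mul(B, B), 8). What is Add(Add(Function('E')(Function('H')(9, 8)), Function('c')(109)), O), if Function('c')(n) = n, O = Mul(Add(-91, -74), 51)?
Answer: -8489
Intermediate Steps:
Function('H')(D, B) = Add(8, Pow(B, 2)) (Function('H')(D, B) = Add(Pow(B, 2), 8) = Add(8, Pow(B, 2)))
O = -8415 (O = Mul(-165, 51) = -8415)
Add(Add(Function('E')(Function('H')(9, 8)), Function('c')(109)), O) = Add(Add(-183, 109), -8415) = Add(-74, -8415) = -8489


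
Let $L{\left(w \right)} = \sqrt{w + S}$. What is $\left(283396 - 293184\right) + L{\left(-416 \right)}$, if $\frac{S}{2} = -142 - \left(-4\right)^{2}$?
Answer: $-9788 + 2 i \sqrt{183} \approx -9788.0 + 27.056 i$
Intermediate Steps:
$S = -316$ ($S = 2 \left(-142 - \left(-4\right)^{2}\right) = 2 \left(-142 - 16\right) = 2 \left(-158\right) = -316$)
$L{\left(w \right)} = \sqrt{-316 + w}$ ($L{\left(w \right)} = \sqrt{w - 316} = \sqrt{-316 + w}$)
$\left(283396 - 293184\right) + L{\left(-416 \right)} = \left(283396 - 293184\right) + \sqrt{-316 - 416} = -9788 + \sqrt{-732} = -9788 + 2 i \sqrt{183}$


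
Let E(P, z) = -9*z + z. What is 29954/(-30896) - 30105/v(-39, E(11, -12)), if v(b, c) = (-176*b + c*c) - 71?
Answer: -704828833/247307032 ≈ -2.8500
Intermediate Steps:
E(P, z) = -8*z
v(b, c) = -71 + c² - 176*b (v(b, c) = (-176*b + c²) - 71 = (c² - 176*b) - 71 = -71 + c² - 176*b)
29954/(-30896) - 30105/v(-39, E(11, -12)) = 29954/(-30896) - 30105/(-71 + (-8*(-12))² - 176*(-39)) = 29954*(-1/30896) - 30105/(-71 + 96² + 6864) = -14977/15448 - 30105/(-71 + 9216 + 6864) = -14977/15448 - 30105/16009 = -704828833/247307032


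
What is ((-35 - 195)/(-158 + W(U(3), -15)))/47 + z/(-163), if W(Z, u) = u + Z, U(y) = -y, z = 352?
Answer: -1437127/674168 ≈ -2.1317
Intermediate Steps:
W(Z, u) = Z + u
((-35 - 195)/(-158 + W(U(3), -15)))/47 + z/(-163) = ((-35 - 195)/(-158 + (-1*3 - 15)))/47 + 352/(-163) = -230/(-158 + (-3 - 15))*(1/47) + 352*(-1/163) = -230/(-158 - 18)*(1/47) - 352/163 = -230/(-176)*(1/47) - 352/163 = -230*(-1/176)*(1/47) - 352/163 = (115/88)*(1/47) - 352/163 = 115/4136 - 352/163 = -1437127/674168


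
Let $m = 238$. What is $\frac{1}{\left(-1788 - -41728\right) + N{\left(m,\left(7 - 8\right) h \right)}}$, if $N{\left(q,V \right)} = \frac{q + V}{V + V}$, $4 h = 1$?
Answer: $\frac{2}{78929} \approx 2.5339 \cdot 10^{-5}$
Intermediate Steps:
$h = \frac{1}{4}$ ($h = \frac{1}{4} \cdot 1 = \frac{1}{4} \approx 0.25$)
$N{\left(q,V \right)} = \frac{V + q}{2 V}$
$\frac{1}{\left(-1788 - -41728\right) + N{\left(m,\left(7 - 8\right) h \right)}} = \frac{1}{\left(-1788 - -41728\right) + \frac{\left(7 - 8\right) \frac{1}{4} + 238}{2 \left(7 - 8\right) \frac{1}{4}}} = \frac{1}{\left(-1788 + 41728\right) + \frac{\left(-1\right) \frac{1}{4} + 238}{2 \left(\left(-1\right) \frac{1}{4}\right)}} = \frac{1}{39940 + \frac{- \frac{1}{4} + 238}{2 \left(- \frac{1}{4}\right)}} = \frac{1}{39940 + \frac{1}{2} \left(-4\right) \frac{951}{4}} = \frac{1}{39940 - \frac{951}{2}} = \frac{1}{\frac{78929}{2}} = \frac{2}{78929}$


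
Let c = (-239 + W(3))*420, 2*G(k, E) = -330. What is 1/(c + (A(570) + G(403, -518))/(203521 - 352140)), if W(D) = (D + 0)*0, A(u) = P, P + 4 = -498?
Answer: -148619/14918374553 ≈ -9.9621e-6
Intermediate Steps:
P = -502 (P = -4 - 498 = -502)
A(u) = -502
W(D) = 0 (W(D) = D*0 = 0)
G(k, E) = -165 (G(k, E) = (½)*(-330) = -165)
c = -100380 (c = (-239 + 0)*420 = -239*420 = -100380)
1/(c + (A(570) + G(403, -518))/(203521 - 352140)) = 1/(-100380 + (-502 - 165)/(203521 - 352140)) = 1/(-100380 - 667/(-148619)) = 1/(-100380 - 667*(-1/148619)) = 1/(-100380 + 667/148619) = 1/(-14918374553/148619) = -148619/14918374553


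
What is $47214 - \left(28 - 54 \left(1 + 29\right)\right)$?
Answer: $48806$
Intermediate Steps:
$47214 - \left(28 - 54 \left(1 + 29\right)\right) = 47214 + \left(-28 + 54 \cdot 30\right) = 47214 + \left(-28 + 1620\right) = 47214 + 1592 = 48806$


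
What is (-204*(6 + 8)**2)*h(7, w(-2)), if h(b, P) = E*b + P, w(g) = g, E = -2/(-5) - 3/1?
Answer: 4038384/5 ≈ 8.0768e+5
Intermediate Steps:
E = -13/5 (E = -2*(-1/5) - 3*1 = 2/5 - 3 = -13/5 ≈ -2.6000)
h(b, P) = P - 13*b/5 (h(b, P) = -13*b/5 + P = P - 13*b/5)
(-204*(6 + 8)**2)*h(7, w(-2)) = (-204*(6 + 8)**2)*(-2 - 13/5*7) = (-204*14**2)*(-2 - 91/5) = -204*196*(-101/5) = -39984*(-101/5) = 4038384/5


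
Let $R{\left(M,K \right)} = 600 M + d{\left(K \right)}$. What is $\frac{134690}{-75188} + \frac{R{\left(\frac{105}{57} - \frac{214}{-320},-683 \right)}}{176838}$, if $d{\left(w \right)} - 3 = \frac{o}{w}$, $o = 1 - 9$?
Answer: $- \frac{307617346154591}{172543431874488} \approx -1.7828$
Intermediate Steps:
$o = -8$ ($o = 1 - 9 = -8$)
$d{\left(w \right)} = 3 - \frac{8}{w}$
$R{\left(M,K \right)} = 3 - \frac{8}{K} + 600 M$ ($R{\left(M,K \right)} = 600 M + \left(3 - \frac{8}{K}\right) = 3 - \frac{8}{K} + 600 M$)
$\frac{134690}{-75188} + \frac{R{\left(\frac{105}{57} - \frac{214}{-320},-683 \right)}}{176838} = \frac{134690}{-75188} + \frac{3 - \frac{8}{-683} + 600 \left(\frac{105}{57} - \frac{214}{-320}\right)}{176838} = 134690 \left(- \frac{1}{75188}\right) + \left(3 - - \frac{8}{683} + 600 \left(105 \cdot \frac{1}{57} - - \frac{107}{160}\right)\right) \frac{1}{176838} = - \frac{67345}{37594} + \left(3 + \frac{8}{683} + 600 \left(\frac{35}{19} + \frac{107}{160}\right)\right) \frac{1}{176838} = - \frac{67345}{37594} + \left(3 + \frac{8}{683} + 600 \cdot \frac{7633}{3040}\right) \frac{1}{176838} = - \frac{67345}{37594} + \left(3 + \frac{8}{683} + \frac{114495}{76}\right) \frac{1}{176838} = - \frac{67345}{37594} + \frac{78356417}{51908} \cdot \frac{1}{176838} = - \frac{67345}{37594} + \frac{78356417}{9179306904} = - \frac{307617346154591}{172543431874488}$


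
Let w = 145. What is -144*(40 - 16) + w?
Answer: -3311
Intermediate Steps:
-144*(40 - 16) + w = -144*(40 - 16) + 145 = -144*24 + 145 = -3456 + 145 = -3311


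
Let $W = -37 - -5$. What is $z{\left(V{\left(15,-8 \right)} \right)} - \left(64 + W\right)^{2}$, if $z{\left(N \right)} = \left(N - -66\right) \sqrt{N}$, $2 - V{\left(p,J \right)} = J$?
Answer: $-1024 + 76 \sqrt{10} \approx -783.67$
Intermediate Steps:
$V{\left(p,J \right)} = 2 - J$
$z{\left(N \right)} = \sqrt{N} \left(66 + N\right)$ ($z{\left(N \right)} = \left(N + 66\right) \sqrt{N} = \left(66 + N\right) \sqrt{N} = \sqrt{N} \left(66 + N\right)$)
$W = -32$ ($W = -37 + 5 = -32$)
$z{\left(V{\left(15,-8 \right)} \right)} - \left(64 + W\right)^{2} = \sqrt{2 - -8} \left(66 + \left(2 - -8\right)\right) - \left(64 - 32\right)^{2} = \sqrt{2 + 8} \left(66 + \left(2 + 8\right)\right) - 32^{2} = \sqrt{10} \left(66 + 10\right) - 1024 = \sqrt{10} \cdot 76 - 1024 = 76 \sqrt{10} - 1024 = -1024 + 76 \sqrt{10}$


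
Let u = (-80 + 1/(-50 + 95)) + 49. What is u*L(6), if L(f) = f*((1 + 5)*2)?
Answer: -11152/5 ≈ -2230.4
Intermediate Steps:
u = -1394/45 (u = (-80 + 1/45) + 49 = -3599/45 + 49 = -1394/45 ≈ -30.978)
L(f) = 12*f (L(f) = f*(6*2) = f*12 = 12*f)
u*L(6) = -5576*6/15 = -1394/45*72 = -11152/5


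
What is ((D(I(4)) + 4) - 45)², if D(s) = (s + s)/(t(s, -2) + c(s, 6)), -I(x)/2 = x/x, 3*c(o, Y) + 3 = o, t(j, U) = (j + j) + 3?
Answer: 6241/4 ≈ 1560.3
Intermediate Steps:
t(j, U) = 3 + 2*j (t(j, U) = 2*j + 3 = 3 + 2*j)
c(o, Y) = -1 + o/3
I(x) = -2 (I(x) = -2*x/x = -2*1 = -2)
D(s) = 2*s/(2 + 7*s/3) (D(s) = (s + s)/((3 + 2*s) + (-1 + s/3)) = (2*s)/(2 + 7*s/3) = 2*s/(2 + 7*s/3))
((D(I(4)) + 4) - 45)² = ((6*(-2)/(6 + 7*(-2)) + 4) - 45)² = ((6*(-2)/(6 - 14) + 4) - 45)² = ((6*(-2)/(-8) + 4) - 45)² = ((6*(-2)*(-⅛) + 4) - 45)² = ((3/2 + 4) - 45)² = (11/2 - 45)² = (-79/2)² = 6241/4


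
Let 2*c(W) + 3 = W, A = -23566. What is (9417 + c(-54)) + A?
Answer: -28355/2 ≈ -14178.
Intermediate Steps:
c(W) = -3/2 + W/2
(9417 + c(-54)) + A = (9417 + (-3/2 + (½)*(-54))) - 23566 = (9417 + (-3/2 - 27)) - 23566 = (9417 - 57/2) - 23566 = 18777/2 - 23566 = -28355/2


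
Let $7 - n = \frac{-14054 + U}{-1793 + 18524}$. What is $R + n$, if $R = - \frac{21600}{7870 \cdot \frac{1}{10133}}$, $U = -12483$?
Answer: $- \frac{366083025982}{13167297} \approx -27802.0$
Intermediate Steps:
$n = \frac{143654}{16731}$ ($n = 7 - \frac{-14054 - 12483}{-1793 + 18524} = 7 - - \frac{26537}{16731} = 7 + \frac{26537}{16731} = \frac{143654}{16731} \approx 8.5861$)
$R = - \frac{21887280}{787}$ ($R = - \frac{21600}{7870 \cdot \frac{1}{10133}} = - \frac{21600}{\frac{7870}{10133}} = \left(-21600\right) \frac{10133}{7870} = - \frac{21887280}{787} \approx -27811.0$)
$R + n = - \frac{21887280}{787} + \frac{143654}{16731} = - \frac{366083025982}{13167297}$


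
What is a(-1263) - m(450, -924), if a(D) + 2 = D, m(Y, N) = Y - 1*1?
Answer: -1714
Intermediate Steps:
m(Y, N) = -1 + Y (m(Y, N) = Y - 1 = -1 + Y)
a(D) = -2 + D
a(-1263) - m(450, -924) = (-2 - 1263) - (-1 + 450) = -1265 - 1*449 = -1265 - 449 = -1714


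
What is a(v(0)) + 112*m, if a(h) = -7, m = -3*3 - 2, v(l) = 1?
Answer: -1239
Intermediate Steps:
m = -11 (m = -9 - 2 = -11)
a(v(0)) + 112*m = -7 + 112*(-11) = -7 - 1232 = -1239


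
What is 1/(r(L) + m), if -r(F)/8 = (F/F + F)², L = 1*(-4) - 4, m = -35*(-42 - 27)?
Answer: 1/2023 ≈ 0.00049432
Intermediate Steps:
m = 2415 (m = -35*(-69) = 2415)
L = -8 (L = -4 - 4 = -8)
r(F) = -8*(1 + F)² (r(F) = -8*(F/F + F)² = -8*(1 + F)²)
1/(r(L) + m) = 1/(-8*(1 - 8)² + 2415) = 1/(-8*(-7)² + 2415) = 1/(-8*49 + 2415) = 1/(-392 + 2415) = 1/2023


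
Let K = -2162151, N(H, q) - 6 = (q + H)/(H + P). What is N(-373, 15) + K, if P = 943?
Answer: -616211504/285 ≈ -2.1621e+6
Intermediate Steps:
N(H, q) = 6 + (H + q)/(943 + H) (N(H, q) = 6 + (q + H)/(H + 943) = 6 + (H + q)/(943 + H))
N(-373, 15) + K = (5658 + 15 + 7*(-373))/(943 - 373) - 2162151 = (5658 + 15 - 2611)/570 - 2162151 = (1/570)*3062 - 2162151 = 1531/285 - 2162151 = -616211504/285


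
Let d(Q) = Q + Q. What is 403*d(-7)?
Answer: -5642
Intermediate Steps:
d(Q) = 2*Q
403*d(-7) = 403*(2*(-7)) = 403*(-14) = -5642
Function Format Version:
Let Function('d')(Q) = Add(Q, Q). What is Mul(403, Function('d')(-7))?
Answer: -5642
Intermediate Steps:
Function('d')(Q) = Mul(2, Q)
Mul(403, Function('d')(-7)) = Mul(403, Mul(2, -7)) = Mul(403, -14) = -5642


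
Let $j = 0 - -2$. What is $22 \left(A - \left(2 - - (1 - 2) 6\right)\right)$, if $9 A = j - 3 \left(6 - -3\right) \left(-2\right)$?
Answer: $352$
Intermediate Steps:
$j = 2$ ($j = 0 + 2 = 2$)
$A = 12$ ($A = \frac{2 - 3 \left(6 - -3\right) \left(-2\right)}{9} = \frac{2 - 3 \left(6 + 3\right) \left(-2\right)}{9} = \frac{2 \left(-3\right) 9 \left(-2\right)}{9} = \frac{2 \left(\left(-27\right) \left(-2\right)\right)}{9} = \frac{2 \cdot 54}{9} = \frac{1}{9} \cdot 108 = 12$)
$22 \left(A - \left(2 - - (1 - 2) 6\right)\right) = 22 \left(12 - \left(2 - - (1 - 2) 6\right)\right) = 22 \left(12 - \left(2 - \left(-1\right) \left(-1\right) 6\right)\right) = 22 \left(12 + \left(1 \cdot 6 - 2\right)\right) = 22 \left(12 + \left(6 - 2\right)\right) = 22 \left(12 + 4\right) = 22 \cdot 16 = 352$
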